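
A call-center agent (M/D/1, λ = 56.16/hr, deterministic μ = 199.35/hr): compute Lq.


ρ = 56.16/199.35 = 0.2817
M/D/1: Lq = ρ²/(2(1−ρ)) = 0.07936/(2·0.7183) = 0.05525

Final: 0.05525


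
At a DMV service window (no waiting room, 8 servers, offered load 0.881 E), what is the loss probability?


B(c,a) = (a^c/c!) / Σ_{k=0}^{c} a^k/k!
a^8/8! = 0.000009001
Σ terms (k=0..8): 1.00000 + 0.88100 + 0.38808 + 0.11397 + 0.02510 + 0.004423 + 0.0006494 + 0.00008173 + 0.000009001 = 2.413311
B = 0.000009001/2.413311 = 0.000003730

Final: 0.000003730


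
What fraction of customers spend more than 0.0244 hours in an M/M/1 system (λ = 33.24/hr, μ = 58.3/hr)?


W ~ Exponential(μ−λ) for M/M/1.
μ − λ = 58.3 − 33.24 = 25.0600
P(W > t) = e^{−(μ−λ)t} = e^{−0.6115} = 0.542556

Final: 0.542556


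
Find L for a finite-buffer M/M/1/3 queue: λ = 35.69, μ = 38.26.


ρ = 35.69/38.26 = 0.9328
L = ρ[1 − (K+1)ρ^K + Kρ^(K+1)] / [(1−ρ)(1−ρ^(K+1))]
Numerator: 0.9328·(1 − 4·0.811717 + 3·0.757193) = 0.023049
Denominator: (0.06717)·(0.242807) = 0.016310
L = 0.023049/0.016310 = 1.4132

Final: 1.4132


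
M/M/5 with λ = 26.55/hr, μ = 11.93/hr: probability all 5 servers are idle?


a = λ/μ = 26.55/11.93 = 2.2255; ρ = a/c = 0.4451
Σ_{k=0}^{4} a^k/k! (terms k=0..4) = 1.00000 + 2.22548 + 2.47639 + 1.83705 + 1.02208 = 8.56100
Tail: a^5/(5!(1−ρ)) = 54.59092/(120·0.5549) = 0.81983
P₀ = 1/(8.56100 + 0.81983) = 1/9.38082 = 0.106600

Final: 0.106600


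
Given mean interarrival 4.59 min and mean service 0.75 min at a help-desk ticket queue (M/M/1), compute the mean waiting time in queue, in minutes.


λ = 60/4.59 = 13.0719 /hr
μ = 60/0.75 = 80.0000 /hr
ρ = λ/μ = 13.0719/80.0000 = 0.1634
Wq = ρ/(μ−λ) = 0.1634/(80.0000−13.0719) = 0.002441 hr
In minutes: 0.002441·60 = 0.1465 min

Final: 0.1465 min


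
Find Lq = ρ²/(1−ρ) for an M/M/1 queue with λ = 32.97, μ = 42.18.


ρ = 32.97/42.18 = 0.7817
Lq = ρ²/(1−ρ) = 0.6110/0.2183 = 2.7982

Final: 2.7982


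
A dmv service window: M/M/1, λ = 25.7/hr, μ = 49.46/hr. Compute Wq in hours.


ρ = 25.7/49.46 = 0.5196
Wq = ρ/(μ−λ) = 0.5196/(49.46 − 25.7) = 0.5196/23.76 = 0.02187 hr

Final: 0.02187 hr


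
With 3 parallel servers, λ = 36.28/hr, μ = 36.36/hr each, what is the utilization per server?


ρ = λ/(cμ) = 36.28/(3·36.36) = 36.28/109.08 = 0.3326

Final: 0.3326


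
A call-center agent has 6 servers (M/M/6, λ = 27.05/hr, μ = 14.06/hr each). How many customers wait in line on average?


a = λ/μ = 1.9239; ρ = a/6 = 0.3206
P₀ = 0.145866
Lq = P₀·a^c·ρ / (c!·(1−ρ)²) = 0.145866·50.70978·0.3206/(720·0.46152)
= 0.007138

Final: 0.007138


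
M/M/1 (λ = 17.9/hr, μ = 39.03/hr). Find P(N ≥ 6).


ρ = 17.9/39.03 = 0.4586
P(N ≥ n) = ρ^n = 0.4586^6 = 0.009305

Final: 0.009305


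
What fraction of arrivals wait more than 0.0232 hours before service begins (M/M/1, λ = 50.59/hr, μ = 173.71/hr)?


ρ = 50.59/173.71 = 0.2912
P(Wq > t) = ρ·e^{−(μ−λ)t} = 0.2912·e^{−2.8564}
= 0.2912·0.057476 = 0.016739

Final: 0.016739


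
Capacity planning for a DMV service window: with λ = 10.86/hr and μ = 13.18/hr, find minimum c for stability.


Stability requires cμ > λ ⇔ c > λ/μ.
λ/μ = 10.86/13.18 = 0.8240
Minimum integer c = ⌊0.8240⌋ + 1 = 1
Check: 1·13.18 = 13.18 > 10.86, while 0·13.18 = 0.00 ≤ 10.86

Final: 1 servers


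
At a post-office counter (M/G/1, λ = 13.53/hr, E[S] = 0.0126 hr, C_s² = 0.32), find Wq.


ρ = λ·E[S] = 13.53·0.0126 = 0.1705
E[S²] = E[S]²(1+C_s²) = 0.0126²·(1+0.32) = 0.0002096
Wq = λ·E[S²]/(2(1−ρ)) = 13.53·0.0002096/(2·0.8295) = 0.001709 hr

Final: 0.001709 hr


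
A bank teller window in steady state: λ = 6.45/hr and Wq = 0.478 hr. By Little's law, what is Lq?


Lq = λWq = 6.45·0.478 = 3.0831

Final: 3.0831


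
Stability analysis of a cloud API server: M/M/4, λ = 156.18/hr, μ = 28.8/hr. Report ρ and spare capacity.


Total capacity cμ = 4·28.8 = 115.20/hr
ρ = λ/(cμ) = 156.18/115.20 = 1.3557
Stable ⇔ ρ < 1: NO
Spare capacity = cμ − λ = 115.20 − 156.18 = -40.98/hr

Final: ρ = 1.3557; unstable; margin = -40.98/hr


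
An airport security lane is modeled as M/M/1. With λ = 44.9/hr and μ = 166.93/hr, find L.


ρ = λ/μ = 44.9/166.93 = 0.2690
L = ρ/(1−ρ) = 0.2690/(1 − 0.2690) = 0.2690/0.7310 = 0.3679

Final: 0.3679


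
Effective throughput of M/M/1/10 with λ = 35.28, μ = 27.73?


ρ = 1.2723; P_K = (1−ρ)ρ^10/(1−ρ^11) = 0.230292
λ_eff = λ(1 − P_K) = 35.28·(1 − 0.230292) = 35.28·0.769708 = 27.1553 /hr

Final: 27.1553 /hr


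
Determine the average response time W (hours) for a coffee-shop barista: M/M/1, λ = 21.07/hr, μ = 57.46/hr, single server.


W = 1/(μ−λ) = 1/(57.46 − 21.07) = 1/36.39 = 0.02748 hr

Final: 0.02748 hr


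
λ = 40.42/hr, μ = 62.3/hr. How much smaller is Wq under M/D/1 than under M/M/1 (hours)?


ρ = 40.42/62.3 = 0.6488
Wq(M/M/1) = ρ/(μ−λ) = 0.6488/21.88 = 0.02965 hr
Wq(M/D/1) = ρ/(2(μ−λ)) = 0.01483 hr
Savings = 0.02965 − 0.01483 = 0.01483 hr

Final: 0.01483 hr


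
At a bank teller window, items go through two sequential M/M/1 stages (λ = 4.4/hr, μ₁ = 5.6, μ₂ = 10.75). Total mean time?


Each node sees arrival rate λ = 4.4/hr (tandem ⇒ throughput preserved).
W₁ = 1/(μ₁−λ) = 1/(5.6−4.4) = 0.83333 hr
W₂ = 1/(μ₂−λ) = 1/(10.75−4.4) = 0.15748 hr
W_total = W₁ + W₂ = 0.83333 + 0.15748 = 0.99081 hr

Final: 0.99081 hr


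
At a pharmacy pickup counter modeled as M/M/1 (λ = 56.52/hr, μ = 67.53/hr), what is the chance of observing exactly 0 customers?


ρ = 56.52/67.53 = 0.8370
P_n = (1−ρ)·ρ^n = (1 − 0.8370)·0.8370^0 = 0.1630·1.000000 = 0.163039

Final: 0.163039


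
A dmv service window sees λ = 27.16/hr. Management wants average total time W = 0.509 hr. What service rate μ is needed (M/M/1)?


W = 1/(μ−λ) ⇒ μ − λ = 1/W = 1/0.509 = 1.9646
μ = λ + 1/W = 27.16 + 1.9646 = 29.1246 per hr

Final: 29.1246 /hr


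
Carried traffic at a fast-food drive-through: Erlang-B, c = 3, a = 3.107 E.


B(3,3.107) = 0.358790 (Erlang-B)
Carried load = a(1 − B) = 3.107·(1 − 0.358790) = 3.107·0.641210 = 1.9922 E

Final: 1.9922 Erlangs


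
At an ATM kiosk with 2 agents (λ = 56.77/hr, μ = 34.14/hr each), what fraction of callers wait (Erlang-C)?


a = λ/μ = 1.6629; ρ = a/2 = 0.8314
P₀ = 0.092043 (from M/M/c formula)
C(c,a) = [a^c/(c!(1−ρ))]·P₀ = [2.76510/(2·0.1686)]·0.092043
= 8.20161·0.092043 = 0.754902

Final: 0.754902


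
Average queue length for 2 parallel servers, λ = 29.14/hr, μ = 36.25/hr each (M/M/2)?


a = λ/μ = 0.8039; ρ = a/2 = 0.4019
P₀ = 0.426604
Lq = P₀·a^c·ρ / (c!·(1−ρ)²) = 0.426604·0.64619·0.4019/(2·0.35769)
= 0.15488

Final: 0.15488


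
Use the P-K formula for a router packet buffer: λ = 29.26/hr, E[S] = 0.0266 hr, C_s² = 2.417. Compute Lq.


ρ = λ·E[S] = 29.26·0.0266 = 0.7783
Lq = ρ²(1+C_s²)/(2(1−ρ)) = 0.6058·(1+2.417)/(2·0.2217)
= 0.6058·3.4170/0.4434 = 4.66866

Final: 4.66866


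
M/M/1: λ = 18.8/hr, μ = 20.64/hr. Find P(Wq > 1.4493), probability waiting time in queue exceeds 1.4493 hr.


ρ = 18.8/20.64 = 0.9109
P(Wq > t) = ρ·e^{−(μ−λ)t} = 0.9109·e^{−2.6667}
= 0.9109·0.069480 = 0.063286

Final: 0.063286


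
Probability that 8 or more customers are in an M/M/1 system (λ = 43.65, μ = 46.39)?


ρ = 43.65/46.39 = 0.9409
P(N ≥ n) = ρ^n = 0.9409^8 = 0.614439

Final: 0.614439


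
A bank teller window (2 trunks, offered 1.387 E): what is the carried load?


B(2,1.387) = 0.287225 (Erlang-B)
Carried load = a(1 − B) = 1.387·(1 − 0.287225) = 1.387·0.712775 = 0.9886 E

Final: 0.9886 Erlangs


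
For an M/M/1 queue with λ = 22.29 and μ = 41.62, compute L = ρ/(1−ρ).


ρ = λ/μ = 22.29/41.62 = 0.5356
L = ρ/(1−ρ) = 0.5356/(1 − 0.5356) = 0.5356/0.4644 = 1.1531

Final: 1.1531


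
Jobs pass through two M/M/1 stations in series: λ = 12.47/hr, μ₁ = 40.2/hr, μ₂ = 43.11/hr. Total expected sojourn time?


Each node sees arrival rate λ = 12.47/hr (tandem ⇒ throughput preserved).
W₁ = 1/(μ₁−λ) = 1/(40.2−12.47) = 0.03606 hr
W₂ = 1/(μ₂−λ) = 1/(43.11−12.47) = 0.03264 hr
W_total = W₁ + W₂ = 0.03606 + 0.03264 = 0.06870 hr

Final: 0.06870 hr


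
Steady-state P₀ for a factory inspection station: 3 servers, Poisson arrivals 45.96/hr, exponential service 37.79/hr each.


a = λ/μ = 45.96/37.79 = 1.2162; ρ = a/c = 0.4054
Σ_{k=0}^{2} a^k/k! (terms k=0..2) = 1.00000 + 1.21619 + 0.73956 = 2.95576
Tail: a^3/(3!(1−ρ)) = 1.79891/(6·0.5946) = 0.50423
P₀ = 1/(2.95576 + 0.50423) = 1/3.45999 = 0.289018

Final: 0.289018


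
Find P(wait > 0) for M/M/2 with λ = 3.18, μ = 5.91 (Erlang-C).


a = λ/μ = 0.5381; ρ = a/2 = 0.2690
P₀ = 0.576000 (from M/M/c formula)
C(c,a) = [a^c/(c!(1−ρ))]·P₀ = [0.28952/(2·0.7310)]·0.576000
= 0.19804·0.576000 = 0.114071

Final: 0.114071


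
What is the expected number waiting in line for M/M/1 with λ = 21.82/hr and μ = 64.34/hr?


ρ = 21.82/64.34 = 0.3391
Lq = ρ²/(1−ρ) = 0.1150/0.6609 = 0.1740

Final: 0.1740


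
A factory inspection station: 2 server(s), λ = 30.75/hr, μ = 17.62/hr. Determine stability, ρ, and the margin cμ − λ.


Total capacity cμ = 2·17.62 = 35.24/hr
ρ = λ/(cμ) = 30.75/35.24 = 0.8726
Stable ⇔ ρ < 1: YES
Spare capacity = cμ − λ = 35.24 − 30.75 = 4.49/hr

Final: ρ = 0.8726; stable; margin = 4.49/hr


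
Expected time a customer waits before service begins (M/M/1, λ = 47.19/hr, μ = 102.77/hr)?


ρ = 47.19/102.77 = 0.4592
Wq = ρ/(μ−λ) = 0.4592/(102.77 − 47.19) = 0.4592/55.58 = 0.008262 hr

Final: 0.008262 hr


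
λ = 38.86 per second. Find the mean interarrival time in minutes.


Mean interarrival time = 1/λ = 1/38.86 second = 0.02573 second
In minutes: 0.02573 × 0.0166667 = 0.0004289 min

Final: 0.0004289 min


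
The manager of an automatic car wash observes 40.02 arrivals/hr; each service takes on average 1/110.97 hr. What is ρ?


ρ = λ/μ = 40.02/110.97 = 0.3606

Final: 0.3606


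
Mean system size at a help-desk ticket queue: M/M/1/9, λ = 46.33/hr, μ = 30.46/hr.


ρ = 46.33/30.46 = 1.5210
L = ρ[1 − (K+1)ρ^K + Kρ^(K+1)] / [(1−ρ)(1−ρ^(K+1))]
Numerator: 1.5210·(1 − 10·43.570406 + 9·66.271074) = 246.001662
Denominator: (-0.5210)·(-65.271074) = 34.006958
L = 246.001662/34.006958 = 7.2339

Final: 7.2339


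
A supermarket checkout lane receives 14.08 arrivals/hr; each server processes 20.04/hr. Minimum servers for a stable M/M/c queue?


Stability requires cμ > λ ⇔ c > λ/μ.
λ/μ = 14.08/20.04 = 0.7026
Minimum integer c = ⌊0.7026⌋ + 1 = 1
Check: 1·20.04 = 20.04 > 14.08, while 0·20.04 = 0.00 ≤ 14.08

Final: 1 servers


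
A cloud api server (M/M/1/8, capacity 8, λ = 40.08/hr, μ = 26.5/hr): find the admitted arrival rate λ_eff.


ρ = 1.5125; P_K = (1−ρ)ρ^8/(1−ρ^9) = 0.347206
λ_eff = λ(1 − P_K) = 40.08·(1 − 0.347206) = 40.08·0.652794 = 26.1640 /hr

Final: 26.1640 /hr


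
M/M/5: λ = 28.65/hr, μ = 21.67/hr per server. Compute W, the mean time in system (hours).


a = 1.3221; ρ = 0.2644; P₀ = 0.266360
Lq = P₀·a^c·ρ/(c!(1−ρ)²) = 0.004382
Wq = Lq/λ = 0.004382/28.65 = 0.0001529 hr
W = Wq + 1/μ = 0.0001529 + 0.04615 = 0.04630 hr

Final: 0.04630 hr


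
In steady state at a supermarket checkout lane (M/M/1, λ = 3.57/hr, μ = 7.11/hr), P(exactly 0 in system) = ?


ρ = 3.57/7.11 = 0.5021
P_n = (1−ρ)·ρ^n = (1 − 0.5021)·0.5021^0 = 0.4979·1.000000 = 0.497890

Final: 0.497890


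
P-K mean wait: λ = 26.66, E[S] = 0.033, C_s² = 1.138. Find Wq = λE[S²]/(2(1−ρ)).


ρ = λ·E[S] = 26.66·0.033 = 0.8798
E[S²] = E[S]²(1+C_s²) = 0.033²·(1+1.138) = 0.002328
Wq = λ·E[S²]/(2(1−ρ)) = 26.66·0.002328/(2·0.1202) = 0.25816 hr

Final: 0.25816 hr


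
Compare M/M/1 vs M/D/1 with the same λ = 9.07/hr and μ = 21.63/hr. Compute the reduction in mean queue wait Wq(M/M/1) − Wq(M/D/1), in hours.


ρ = 9.07/21.63 = 0.4193
Wq(M/M/1) = ρ/(μ−λ) = 0.4193/12.56 = 0.03339 hr
Wq(M/D/1) = ρ/(2(μ−λ)) = 0.01669 hr
Savings = 0.03339 − 0.01669 = 0.01669 hr

Final: 0.01669 hr


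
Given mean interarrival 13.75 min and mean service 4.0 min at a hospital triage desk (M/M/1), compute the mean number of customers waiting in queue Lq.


λ = 60/13.75 = 4.3636 /hr
μ = 60/4.0 = 15.0000 /hr
ρ = λ/μ = 4.3636/15.0000 = 0.2909
Lq = ρ²/(1−ρ) = 0.08463/0.7091 = 0.1193

Final: 0.1193


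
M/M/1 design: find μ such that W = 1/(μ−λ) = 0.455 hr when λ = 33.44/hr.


W = 1/(μ−λ) ⇒ μ − λ = 1/W = 1/0.455 = 2.1978
μ = λ + 1/W = 33.44 + 2.1978 = 35.6378 per hr

Final: 35.6378 /hr


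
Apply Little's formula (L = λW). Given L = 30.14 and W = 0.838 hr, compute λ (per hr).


λ = L/W = 30.14/0.838 = 35.9666 /hr

Final: 35.9666 /hr


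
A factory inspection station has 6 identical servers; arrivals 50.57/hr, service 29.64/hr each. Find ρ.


ρ = λ/(cμ) = 50.57/(6·29.64) = 50.57/177.84 = 0.2844

Final: 0.2844


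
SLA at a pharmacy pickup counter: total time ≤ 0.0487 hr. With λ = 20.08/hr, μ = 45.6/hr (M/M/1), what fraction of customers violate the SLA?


W ~ Exponential(μ−λ) for M/M/1.
μ − λ = 45.6 − 20.08 = 25.5200
P(W > t) = e^{−(μ−λ)t} = e^{−1.2428} = 0.288568

Final: 0.288568


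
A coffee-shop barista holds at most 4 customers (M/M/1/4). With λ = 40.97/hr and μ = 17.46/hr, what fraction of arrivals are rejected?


ρ = λ/μ = 40.97/17.46 = 2.3465
P_K = (1−ρ)ρ^K/(1−ρ^(K+1)) = (-1.3465·30.317047)/(1 − 71.139142)
= -40.822095/-70.139142 = 0.582016

Final: 0.582016


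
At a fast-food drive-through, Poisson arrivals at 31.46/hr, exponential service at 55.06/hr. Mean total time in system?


W = 1/(μ−λ) = 1/(55.06 − 31.46) = 1/23.60 = 0.04237 hr

Final: 0.04237 hr


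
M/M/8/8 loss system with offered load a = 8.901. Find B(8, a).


B(c,a) = (a^c/c!) / Σ_{k=0}^{c} a^k/k!
a^8/8! = 977.214460
Σ terms (k=0..8): 1.00000 + 8.90100 + 39.61390 + 117.53444 + 261.54352 + 465.59977 + 690.71726 + 878.29634 + 977.21446 = 3440.420692
B = 977.214460/3440.420692 = 0.284039

Final: 0.284039


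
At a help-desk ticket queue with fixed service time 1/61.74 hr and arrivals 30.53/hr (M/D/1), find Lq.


ρ = 30.53/61.74 = 0.4945
M/D/1: Lq = ρ²/(2(1−ρ)) = 0.2445/(2·0.5055) = 0.24186

Final: 0.24186


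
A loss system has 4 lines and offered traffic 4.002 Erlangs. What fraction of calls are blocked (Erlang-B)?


B(c,a) = (a^c/c!) / Σ_{k=0}^{c} a^k/k!
a^4/4! = 10.688016
Σ terms (k=0..4): 1.00000 + 4.00200 + 8.00800 + 10.68267 + 10.68802 = 34.380693
B = 10.688016/34.380693 = 0.310873

Final: 0.310873


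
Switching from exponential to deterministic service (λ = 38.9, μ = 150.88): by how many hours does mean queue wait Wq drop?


ρ = 38.9/150.88 = 0.2578
Wq(M/M/1) = ρ/(μ−λ) = 0.2578/111.98 = 0.002302 hr
Wq(M/D/1) = ρ/(2(μ−λ)) = 0.001151 hr
Savings = 0.002302 − 0.001151 = 0.001151 hr

Final: 0.001151 hr


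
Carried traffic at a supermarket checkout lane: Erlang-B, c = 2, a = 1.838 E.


B(2,1.838) = 0.373112 (Erlang-B)
Carried load = a(1 − B) = 1.838·(1 − 0.373112) = 1.838·0.626888 = 1.1522 E

Final: 1.1522 Erlangs


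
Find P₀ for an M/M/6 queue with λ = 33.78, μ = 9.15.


a = λ/μ = 33.78/9.15 = 3.6918; ρ = a/c = 0.6153
Σ_{k=0}^{5} a^k/k! (terms k=0..5) = 1.00000 + 3.69180 + 6.81471 + 8.38618 + 7.74004 + 5.71494 = 33.34767
Tail: a^6/(6!(1−ρ)) = 2531.81114/(720·0.3847) = 9.14065
P₀ = 1/(33.34767 + 9.14065) = 1/42.48832 = 0.023536

Final: 0.023536


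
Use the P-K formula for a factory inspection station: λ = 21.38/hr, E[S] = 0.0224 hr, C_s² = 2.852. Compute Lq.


ρ = λ·E[S] = 21.38·0.0224 = 0.4789
Lq = ρ²(1+C_s²)/(2(1−ρ)) = 0.2294·(1+2.852)/(2·0.5211)
= 0.2294·3.8520/1.0422 = 0.84773

Final: 0.84773


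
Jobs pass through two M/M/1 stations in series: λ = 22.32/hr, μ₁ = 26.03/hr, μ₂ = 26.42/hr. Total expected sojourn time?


Each node sees arrival rate λ = 22.32/hr (tandem ⇒ throughput preserved).
W₁ = 1/(μ₁−λ) = 1/(26.03−22.32) = 0.26954 hr
W₂ = 1/(μ₂−λ) = 1/(26.42−22.32) = 0.24390 hr
W_total = W₁ + W₂ = 0.26954 + 0.24390 = 0.51344 hr

Final: 0.51344 hr


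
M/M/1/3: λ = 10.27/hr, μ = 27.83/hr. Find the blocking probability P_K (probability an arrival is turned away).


ρ = λ/μ = 10.27/27.83 = 0.3690
P_K = (1−ρ)ρ^K/(1−ρ^(K+1)) = (0.6310·0.050254)/(1 − 0.018545)
= 0.031709/0.981455 = 0.032308

Final: 0.032308


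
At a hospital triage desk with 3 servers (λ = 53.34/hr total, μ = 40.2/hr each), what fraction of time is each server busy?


ρ = λ/(cμ) = 53.34/(3·40.2) = 53.34/120.60 = 0.4423

Final: 0.4423


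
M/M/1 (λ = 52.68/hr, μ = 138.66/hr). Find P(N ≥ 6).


ρ = 52.68/138.66 = 0.3799
P(N ≥ n) = ρ^n = 0.3799^6 = 0.003007

Final: 0.003007


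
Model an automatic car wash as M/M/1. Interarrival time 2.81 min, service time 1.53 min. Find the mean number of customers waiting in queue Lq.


λ = 60/2.81 = 21.3523 /hr
μ = 60/1.53 = 39.2157 /hr
ρ = λ/μ = 21.3523/39.2157 = 0.5445
Lq = ρ²/(1−ρ) = 0.2965/0.4555 = 0.6508

Final: 0.6508


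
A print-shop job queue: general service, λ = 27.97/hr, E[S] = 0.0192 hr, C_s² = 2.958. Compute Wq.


ρ = λ·E[S] = 27.97·0.0192 = 0.5370
E[S²] = E[S]²(1+C_s²) = 0.0192²·(1+2.958) = 0.001459
Wq = λ·E[S²]/(2(1−ρ)) = 27.97·0.001459/(2·0.4630) = 0.04407 hr

Final: 0.04407 hr


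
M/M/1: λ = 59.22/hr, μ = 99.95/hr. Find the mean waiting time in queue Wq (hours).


ρ = 59.22/99.95 = 0.5925
Wq = ρ/(μ−λ) = 0.5925/(99.95 − 59.22) = 0.5925/40.73 = 0.01455 hr

Final: 0.01455 hr


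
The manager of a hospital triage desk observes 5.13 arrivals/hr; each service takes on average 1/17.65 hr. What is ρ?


ρ = λ/μ = 5.13/17.65 = 0.2907

Final: 0.2907


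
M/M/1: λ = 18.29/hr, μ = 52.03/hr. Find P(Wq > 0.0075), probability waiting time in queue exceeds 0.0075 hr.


ρ = 18.29/52.03 = 0.3515
P(Wq > t) = ρ·e^{−(μ−λ)t} = 0.3515·e^{−0.2530}
= 0.3515·0.776429 = 0.272937

Final: 0.272937


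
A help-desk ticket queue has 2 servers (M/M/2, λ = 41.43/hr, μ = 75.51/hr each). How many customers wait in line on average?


a = λ/μ = 0.5487; ρ = a/2 = 0.2743
P₀ = 0.569447
Lq = P₀·a^c·ρ / (c!·(1−ρ)²) = 0.569447·0.30104·0.2743/(2·0.52659)
= 0.04465

Final: 0.04465


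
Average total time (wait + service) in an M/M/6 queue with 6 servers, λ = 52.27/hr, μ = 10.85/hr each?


a = 4.8175; ρ = 0.8029; P₀ = 0.005945
Lq = P₀·a^c·ρ/(c!(1−ρ)²) = 2.13358
Wq = Lq/λ = 2.13358/52.27 = 0.04082 hr
W = Wq + 1/μ = 0.04082 + 0.09217 = 0.13298 hr

Final: 0.13298 hr


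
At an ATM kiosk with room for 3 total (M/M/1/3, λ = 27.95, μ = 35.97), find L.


ρ = 27.95/35.97 = 0.7770
L = ρ[1 − (K+1)ρ^K + Kρ^(K+1)] / [(1−ρ)(1−ρ^(K+1))]
Numerator: 0.7770·(1 − 4·0.469163 + 3·0.364557) = 0.168631
Denominator: (0.2230)·(0.635443) = 0.141681
L = 0.168631/0.141681 = 1.1902

Final: 1.1902


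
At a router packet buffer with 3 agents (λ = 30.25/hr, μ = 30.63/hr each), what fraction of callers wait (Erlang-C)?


a = λ/μ = 0.9876; ρ = a/3 = 0.3292
P₀ = 0.368380 (from M/M/c formula)
C(c,a) = [a^c/(c!(1−ρ))]·P₀ = [0.96324/(6·0.6708)]·0.368380
= 0.23933·0.368380 = 0.088163

Final: 0.088163


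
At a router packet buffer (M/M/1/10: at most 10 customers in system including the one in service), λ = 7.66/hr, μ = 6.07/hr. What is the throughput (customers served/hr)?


ρ = 1.2619; P_K = (1−ρ)ρ^10/(1−ρ^11) = 0.224978
λ_eff = λ(1 − P_K) = 7.66·(1 − 0.224978) = 7.66·0.775022 = 5.9367 /hr

Final: 5.9367 /hr


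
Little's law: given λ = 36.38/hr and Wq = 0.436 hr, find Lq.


Lq = λWq = 36.38·0.436 = 15.8617

Final: 15.8617


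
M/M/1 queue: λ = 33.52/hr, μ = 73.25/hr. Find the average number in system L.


ρ = λ/μ = 33.52/73.25 = 0.4576
L = ρ/(1−ρ) = 0.4576/(1 − 0.4576) = 0.4576/0.5424 = 0.8437

Final: 0.8437


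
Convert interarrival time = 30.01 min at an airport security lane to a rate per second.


λ = 1/(interarrival time) in consistent units.
1 second = 0.0166667 min, so λ = 0.0166667/30.01 = 0.0005554 per second

Final: 0.0005554 /sec


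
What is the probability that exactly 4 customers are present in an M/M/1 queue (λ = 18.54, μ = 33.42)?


ρ = 18.54/33.42 = 0.5548
P_n = (1−ρ)·ρ^n = (1 − 0.5548)·0.5548^4 = 0.4452·0.094714 = 0.042171

Final: 0.042171


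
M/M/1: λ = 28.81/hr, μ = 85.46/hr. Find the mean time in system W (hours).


W = 1/(μ−λ) = 1/(85.46 − 28.81) = 1/56.65 = 0.01765 hr

Final: 0.01765 hr


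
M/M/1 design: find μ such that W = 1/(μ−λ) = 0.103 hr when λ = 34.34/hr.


W = 1/(μ−λ) ⇒ μ − λ = 1/W = 1/0.103 = 9.7087
μ = λ + 1/W = 34.34 + 9.7087 = 44.0487 per hr

Final: 44.0487 /hr


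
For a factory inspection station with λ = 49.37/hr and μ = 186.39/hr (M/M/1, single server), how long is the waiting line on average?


ρ = 49.37/186.39 = 0.2649
Lq = ρ²/(1−ρ) = 0.07016/0.7351 = 0.09544

Final: 0.09544


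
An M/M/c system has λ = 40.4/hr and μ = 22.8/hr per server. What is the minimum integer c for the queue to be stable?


Stability requires cμ > λ ⇔ c > λ/μ.
λ/μ = 40.4/22.8 = 1.7719
Minimum integer c = ⌊1.7719⌋ + 1 = 2
Check: 2·22.8 = 45.60 > 40.4, while 1·22.8 = 22.80 ≤ 40.4

Final: 2 servers


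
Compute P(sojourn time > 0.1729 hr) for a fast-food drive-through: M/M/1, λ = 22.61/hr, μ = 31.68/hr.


W ~ Exponential(μ−λ) for M/M/1.
μ − λ = 31.68 − 22.61 = 9.0700
P(W > t) = e^{−(μ−λ)t} = e^{−1.5682} = 0.208419

Final: 0.208419


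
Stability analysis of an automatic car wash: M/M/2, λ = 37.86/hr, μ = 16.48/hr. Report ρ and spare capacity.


Total capacity cμ = 2·16.48 = 32.96/hr
ρ = λ/(cμ) = 37.86/32.96 = 1.1487
Stable ⇔ ρ < 1: NO
Spare capacity = cμ − λ = 32.96 − 37.86 = -4.90/hr

Final: ρ = 1.1487; unstable; margin = -4.90/hr


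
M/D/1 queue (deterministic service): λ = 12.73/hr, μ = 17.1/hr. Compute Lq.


ρ = 12.73/17.1 = 0.7444
M/D/1: Lq = ρ²/(2(1−ρ)) = 0.5542/(2·0.2556) = 1.08430

Final: 1.08430


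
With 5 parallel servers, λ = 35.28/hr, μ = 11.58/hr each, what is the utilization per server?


ρ = λ/(cμ) = 35.28/(5·11.58) = 35.28/57.90 = 0.6093

Final: 0.6093


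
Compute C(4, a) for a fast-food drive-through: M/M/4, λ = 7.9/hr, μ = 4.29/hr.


a = λ/μ = 1.8415; ρ = a/4 = 0.4604
P₀ = 0.154661 (from M/M/c formula)
C(c,a) = [a^c/(c!(1−ρ))]·P₀ = [11.49951/(24·0.5396)]·0.154661
= 0.88792·0.154661 = 0.137327

Final: 0.137327


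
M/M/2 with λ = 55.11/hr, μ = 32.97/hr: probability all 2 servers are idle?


a = λ/μ = 55.11/32.97 = 1.6715; ρ = a/c = 0.8358
Σ_{k=0}^{1} a^k/k! (terms k=0..1) = 1.00000 + 1.67152 = 2.67152
Tail: a^2/(2!(1−ρ)) = 2.79398/(2·0.1642) = 8.50577
P₀ = 1/(2.67152 + 8.50577) = 1/11.17729 = 0.089467

Final: 0.089467


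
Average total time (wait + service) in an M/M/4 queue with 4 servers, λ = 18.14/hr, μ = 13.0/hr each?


a = 1.3954; ρ = 0.3488; P₀ = 0.246042
Lq = P₀·a^c·ρ/(c!(1−ρ)²) = 0.03198
Wq = Lq/λ = 0.03198/18.14 = 0.001763 hr
W = Wq + 1/μ = 0.001763 + 0.07692 = 0.07869 hr

Final: 0.07869 hr


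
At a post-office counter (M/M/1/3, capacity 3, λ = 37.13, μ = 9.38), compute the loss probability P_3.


ρ = λ/μ = 37.13/9.38 = 3.9584
P_K = (1−ρ)ρ^K/(1−ρ^(K+1)) = (-2.9584·62.024937)/(1 − 245.520886)
= -183.495949/-244.520886 = 0.750431

Final: 0.750431


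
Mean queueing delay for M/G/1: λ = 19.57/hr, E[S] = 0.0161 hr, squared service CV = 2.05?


ρ = λ·E[S] = 19.57·0.0161 = 0.3151
E[S²] = E[S]²(1+C_s²) = 0.0161²·(1+2.05) = 0.0007906
Wq = λ·E[S²]/(2(1−ρ)) = 19.57·0.0007906/(2·0.6849) = 0.01129 hr

Final: 0.01129 hr


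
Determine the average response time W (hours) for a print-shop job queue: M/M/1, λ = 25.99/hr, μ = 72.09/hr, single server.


W = 1/(μ−λ) = 1/(72.09 − 25.99) = 1/46.10 = 0.02169 hr

Final: 0.02169 hr


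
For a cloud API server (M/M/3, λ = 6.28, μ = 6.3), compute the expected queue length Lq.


a = λ/μ = 0.9968; ρ = a/3 = 0.3323
P₀ = 0.364845
Lq = P₀·a^c·ρ / (c!·(1−ρ)²) = 0.364845·0.99051·0.3323/(6·0.44586)
= 0.04489

Final: 0.04489


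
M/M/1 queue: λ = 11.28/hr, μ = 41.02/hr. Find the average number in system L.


ρ = λ/μ = 11.28/41.02 = 0.2750
L = ρ/(1−ρ) = 0.2750/(1 − 0.2750) = 0.2750/0.7250 = 0.3793

Final: 0.3793


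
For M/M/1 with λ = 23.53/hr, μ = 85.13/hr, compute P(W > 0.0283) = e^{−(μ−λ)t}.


W ~ Exponential(μ−λ) for M/M/1.
μ − λ = 85.13 − 23.53 = 61.6000
P(W > t) = e^{−(μ−λ)t} = e^{−1.7433} = 0.174946

Final: 0.174946


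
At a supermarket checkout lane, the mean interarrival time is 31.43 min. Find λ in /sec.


λ = 1/(interarrival time) in consistent units.
1 second = 0.0166667 min, so λ = 0.0166667/31.43 = 0.0005303 per second

Final: 0.0005303 /sec


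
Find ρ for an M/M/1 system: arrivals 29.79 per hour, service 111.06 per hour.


ρ = λ/μ = 29.79/111.06 = 0.2682

Final: 0.2682


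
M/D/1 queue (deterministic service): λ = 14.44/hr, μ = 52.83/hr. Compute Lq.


ρ = 14.44/52.83 = 0.2733
M/D/1: Lq = ρ²/(2(1−ρ)) = 0.07471/(2·0.7267) = 0.05141

Final: 0.05141


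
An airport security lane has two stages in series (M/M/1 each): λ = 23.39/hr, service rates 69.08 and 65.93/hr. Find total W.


Each node sees arrival rate λ = 23.39/hr (tandem ⇒ throughput preserved).
W₁ = 1/(μ₁−λ) = 1/(69.08−23.39) = 0.02189 hr
W₂ = 1/(μ₂−λ) = 1/(65.93−23.39) = 0.02351 hr
W_total = W₁ + W₂ = 0.02189 + 0.02351 = 0.04539 hr

Final: 0.04539 hr


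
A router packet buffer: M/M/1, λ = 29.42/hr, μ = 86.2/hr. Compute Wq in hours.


ρ = 29.42/86.2 = 0.3413
Wq = ρ/(μ−λ) = 0.3413/(86.2 − 29.42) = 0.3413/56.78 = 0.006011 hr

Final: 0.006011 hr


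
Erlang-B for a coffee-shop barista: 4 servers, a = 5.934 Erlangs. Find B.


B(c,a) = (a^c/c!) / Σ_{k=0}^{c} a^k/k!
a^4/4! = 51.662917
Σ terms (k=0..4): 1.00000 + 5.93400 + 17.60618 + 34.82502 + 51.66292 = 111.028115
B = 51.662917/111.028115 = 0.465314

Final: 0.465314


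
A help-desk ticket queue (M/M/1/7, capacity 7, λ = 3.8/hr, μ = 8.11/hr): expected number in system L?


ρ = 3.8/8.11 = 0.4686
L = ρ[1 − (K+1)ρ^K + Kρ^(K+1)] / [(1−ρ)(1−ρ^(K+1))]
Numerator: 0.4686·(1 − 8·0.004958 + 7·0.002323) = 0.457591
Denominator: (0.5314)·(0.997677) = 0.530208
L = 0.457591/0.530208 = 0.8630

Final: 0.8630


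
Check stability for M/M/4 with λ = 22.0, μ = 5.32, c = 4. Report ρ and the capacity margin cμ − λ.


Total capacity cμ = 4·5.32 = 21.28/hr
ρ = λ/(cμ) = 22.0/21.28 = 1.0338
Stable ⇔ ρ < 1: NO
Spare capacity = cμ − λ = 21.28 − 22.0 = -0.72/hr

Final: ρ = 1.0338; unstable; margin = -0.72/hr


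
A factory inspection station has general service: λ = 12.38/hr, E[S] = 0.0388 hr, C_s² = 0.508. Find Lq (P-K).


ρ = λ·E[S] = 12.38·0.0388 = 0.4803
Lq = ρ²(1+C_s²)/(2(1−ρ)) = 0.2307·(1+0.508)/(2·0.5197)
= 0.2307·1.5080/1.0393 = 0.33478

Final: 0.33478


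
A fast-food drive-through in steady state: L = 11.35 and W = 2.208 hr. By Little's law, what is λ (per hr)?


λ = L/W = 11.35/2.208 = 5.1404 /hr

Final: 5.1404 /hr


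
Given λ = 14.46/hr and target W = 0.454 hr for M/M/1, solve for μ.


W = 1/(μ−λ) ⇒ μ − λ = 1/W = 1/0.454 = 2.2026
μ = λ + 1/W = 14.46 + 2.2026 = 16.6626 per hr

Final: 16.6626 /hr


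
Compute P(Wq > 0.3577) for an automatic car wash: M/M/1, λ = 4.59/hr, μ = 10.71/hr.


ρ = 4.59/10.71 = 0.4286
P(Wq > t) = ρ·e^{−(μ−λ)t} = 0.4286·e^{−2.1891}
= 0.4286·0.112015 = 0.048006

Final: 0.048006


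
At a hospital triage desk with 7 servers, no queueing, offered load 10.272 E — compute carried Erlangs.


B(7,10.272) = 0.420970 (Erlang-B)
Carried load = a(1 − B) = 10.272·(1 − 0.420970) = 10.272·0.579030 = 5.9478 E

Final: 5.9478 Erlangs


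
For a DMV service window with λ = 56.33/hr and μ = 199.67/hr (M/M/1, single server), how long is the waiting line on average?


ρ = 56.33/199.67 = 0.2821
Lq = ρ²/(1−ρ) = 0.07959/0.7179 = 0.1109

Final: 0.1109


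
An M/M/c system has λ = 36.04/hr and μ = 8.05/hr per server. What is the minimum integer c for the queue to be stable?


Stability requires cμ > λ ⇔ c > λ/μ.
λ/μ = 36.04/8.05 = 4.4770
Minimum integer c = ⌊4.4770⌋ + 1 = 5
Check: 5·8.05 = 40.25 > 36.04, while 4·8.05 = 32.20 ≤ 36.04

Final: 5 servers


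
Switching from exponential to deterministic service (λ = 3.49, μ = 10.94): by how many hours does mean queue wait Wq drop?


ρ = 3.49/10.94 = 0.3190
Wq(M/M/1) = ρ/(μ−λ) = 0.3190/7.45 = 0.04282 hr
Wq(M/D/1) = ρ/(2(μ−λ)) = 0.02141 hr
Savings = 0.04282 − 0.02141 = 0.02141 hr

Final: 0.02141 hr


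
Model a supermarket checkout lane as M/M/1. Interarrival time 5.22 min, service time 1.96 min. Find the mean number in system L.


λ = 60/5.22 = 11.4943 /hr
μ = 60/1.96 = 30.6122 /hr
ρ = λ/μ = 11.4943/30.6122 = 0.3755
L = ρ/(1−ρ) = 0.3755/0.6245 = 0.6012

Final: 0.6012


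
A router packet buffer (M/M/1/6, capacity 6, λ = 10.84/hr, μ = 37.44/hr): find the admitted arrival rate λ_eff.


ρ = 0.2895; P_K = (1−ρ)ρ^6/(1−ρ^7) = 0.0004186
λ_eff = λ(1 − P_K) = 10.84·(1 − 0.0004186) = 10.84·0.999581 = 10.8355 /hr

Final: 10.8355 /hr


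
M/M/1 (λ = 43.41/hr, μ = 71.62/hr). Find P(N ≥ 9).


ρ = 43.41/71.62 = 0.6061
P(N ≥ n) = ρ^n = 0.6061^9 = 0.011041

Final: 0.011041


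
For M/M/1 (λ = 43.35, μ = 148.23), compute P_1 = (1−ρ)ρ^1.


ρ = 43.35/148.23 = 0.2925
P_n = (1−ρ)·ρ^n = (1 − 0.2925)·0.2925^1 = 0.7075·0.292451 = 0.206923

Final: 0.206923


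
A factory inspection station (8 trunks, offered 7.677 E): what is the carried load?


B(8,7.677) = 0.217485 (Erlang-B)
Carried load = a(1 − B) = 7.677·(1 − 0.217485) = 7.677·0.782515 = 6.0074 E

Final: 6.0074 Erlangs


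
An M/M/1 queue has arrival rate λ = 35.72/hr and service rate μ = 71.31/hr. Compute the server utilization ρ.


ρ = λ/μ = 35.72/71.31 = 0.5009

Final: 0.5009


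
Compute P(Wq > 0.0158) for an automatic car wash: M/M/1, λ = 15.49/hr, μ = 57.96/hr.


ρ = 15.49/57.96 = 0.2673
P(Wq > t) = ρ·e^{−(μ−λ)t} = 0.2673·e^{−0.6710}
= 0.2673·0.511184 = 0.136616

Final: 0.136616


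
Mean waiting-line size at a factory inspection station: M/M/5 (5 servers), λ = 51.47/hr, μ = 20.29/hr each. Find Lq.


a = λ/μ = 2.5367; ρ = a/5 = 0.5073
P₀ = 0.077060
Lq = P₀·a^c·ρ / (c!·(1−ρ)²) = 0.077060·105.04143·0.5073/(120·0.24271)
= 0.14100

Final: 0.14100


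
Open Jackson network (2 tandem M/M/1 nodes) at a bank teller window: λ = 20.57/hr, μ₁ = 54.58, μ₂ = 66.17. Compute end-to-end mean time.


Each node sees arrival rate λ = 20.57/hr (tandem ⇒ throughput preserved).
W₁ = 1/(μ₁−λ) = 1/(54.58−20.57) = 0.02940 hr
W₂ = 1/(μ₂−λ) = 1/(66.17−20.57) = 0.02193 hr
W_total = W₁ + W₂ = 0.02940 + 0.02193 = 0.05133 hr

Final: 0.05133 hr


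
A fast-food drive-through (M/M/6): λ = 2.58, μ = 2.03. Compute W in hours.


a = 1.2709; ρ = 0.2118; P₀ = 0.280544
Lq = P₀·a^c·ρ/(c!(1−ρ)²) = 0.0005599
Wq = Lq/λ = 0.0005599/2.58 = 0.0002170 hr
W = Wq + 1/μ = 0.0002170 + 0.49261 = 0.49283 hr

Final: 0.49283 hr


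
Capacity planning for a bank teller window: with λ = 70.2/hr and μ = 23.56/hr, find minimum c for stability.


Stability requires cμ > λ ⇔ c > λ/μ.
λ/μ = 70.2/23.56 = 2.9796
Minimum integer c = ⌊2.9796⌋ + 1 = 3
Check: 3·23.56 = 70.68 > 70.2, while 2·23.56 = 47.12 ≤ 70.2

Final: 3 servers


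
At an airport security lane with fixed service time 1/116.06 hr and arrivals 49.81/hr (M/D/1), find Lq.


ρ = 49.81/116.06 = 0.4292
M/D/1: Lq = ρ²/(2(1−ρ)) = 0.1842/(2·0.5708) = 0.16134

Final: 0.16134


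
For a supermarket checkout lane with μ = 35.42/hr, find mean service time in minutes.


Mean service time = 1/μ = 1/35.42 hour = 0.02823 hour
In minutes: 0.02823 × 60 = 1.6940 min

Final: 1.6940 min


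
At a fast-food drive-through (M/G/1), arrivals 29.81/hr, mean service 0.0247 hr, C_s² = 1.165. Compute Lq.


ρ = λ·E[S] = 29.81·0.0247 = 0.7363
Lq = ρ²(1+C_s²)/(2(1−ρ)) = 0.5421·(1+1.165)/(2·0.2637)
= 0.5421·2.1650/0.5274 = 2.22560

Final: 2.22560


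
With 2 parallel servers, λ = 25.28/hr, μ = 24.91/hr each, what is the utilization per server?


ρ = λ/(cμ) = 25.28/(2·24.91) = 25.28/49.82 = 0.5074

Final: 0.5074


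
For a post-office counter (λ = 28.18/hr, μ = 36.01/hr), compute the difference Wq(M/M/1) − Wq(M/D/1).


ρ = 28.18/36.01 = 0.7826
Wq(M/M/1) = ρ/(μ−λ) = 0.7826/7.83 = 0.09994 hr
Wq(M/D/1) = ρ/(2(μ−λ)) = 0.04997 hr
Savings = 0.09994 − 0.04997 = 0.04997 hr

Final: 0.04997 hr


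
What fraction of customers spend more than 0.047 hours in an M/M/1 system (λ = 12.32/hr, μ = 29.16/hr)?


W ~ Exponential(μ−λ) for M/M/1.
μ − λ = 29.16 − 12.32 = 16.8400
P(W > t) = e^{−(μ−λ)t} = e^{−0.7915} = 0.453174

Final: 0.453174


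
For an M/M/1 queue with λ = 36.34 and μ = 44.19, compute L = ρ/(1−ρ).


ρ = λ/μ = 36.34/44.19 = 0.8224
L = ρ/(1−ρ) = 0.8224/(1 − 0.8224) = 0.8224/0.1776 = 4.6293

Final: 4.6293


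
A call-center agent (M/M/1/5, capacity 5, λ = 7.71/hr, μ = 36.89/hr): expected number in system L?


ρ = 7.71/36.89 = 0.2090
L = ρ[1 − (K+1)ρ^K + Kρ^(K+1)] / [(1−ρ)(1−ρ^(K+1))]
Numerator: 0.2090·(1 − 6·0.0003988 + 5·0.00008334) = 0.208587
Denominator: (0.7910)·(0.999917) = 0.790934
L = 0.208587/0.790934 = 0.2637

Final: 0.2637


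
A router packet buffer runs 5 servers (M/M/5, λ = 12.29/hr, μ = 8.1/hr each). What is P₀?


a = λ/μ = 12.29/8.1 = 1.5173; ρ = a/c = 0.3035
Σ_{k=0}^{4} a^k/k! (terms k=0..4) = 1.00000 + 1.51728 + 1.15108 + 0.58217 + 0.22083 = 4.47136
Tail: a^5/(5!(1−ρ)) = 8.04145/(120·0.6965) = 0.09621
P₀ = 1/(4.47136 + 0.09621) = 1/4.56756 = 0.218935

Final: 0.218935


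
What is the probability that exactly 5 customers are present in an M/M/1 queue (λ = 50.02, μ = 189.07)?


ρ = 50.02/189.07 = 0.2646
P_n = (1−ρ)·ρ^n = (1 − 0.2646)·0.2646^5 = 0.7354·0.001296 = 0.0009531

Final: 0.0009531


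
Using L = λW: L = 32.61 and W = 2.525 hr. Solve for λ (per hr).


λ = L/W = 32.61/2.525 = 12.9149 /hr

Final: 12.9149 /hr


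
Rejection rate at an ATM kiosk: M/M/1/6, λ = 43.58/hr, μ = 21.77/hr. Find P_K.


ρ = λ/μ = 43.58/21.77 = 2.0018
P_K = (1−ρ)ρ^K/(1−ρ^(K+1)) = (-1.0018·64.353590)/(1 − 128.825423)
= -64.471833/-127.825423 = 0.504374

Final: 0.504374


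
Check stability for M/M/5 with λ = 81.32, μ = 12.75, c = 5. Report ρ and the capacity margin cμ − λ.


Total capacity cμ = 5·12.75 = 63.75/hr
ρ = λ/(cμ) = 81.32/63.75 = 1.2756
Stable ⇔ ρ < 1: NO
Spare capacity = cμ − λ = 63.75 − 81.32 = -17.57/hr

Final: ρ = 1.2756; unstable; margin = -17.57/hr


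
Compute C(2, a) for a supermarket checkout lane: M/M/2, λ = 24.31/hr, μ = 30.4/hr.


a = λ/μ = 0.7997; ρ = a/2 = 0.3998
P₀ = 0.428739 (from M/M/c formula)
C(c,a) = [a^c/(c!(1−ρ))]·P₀ = [0.63947/(2·0.6002)]·0.428739
= 0.53275·0.428739 = 0.228410

Final: 0.228410


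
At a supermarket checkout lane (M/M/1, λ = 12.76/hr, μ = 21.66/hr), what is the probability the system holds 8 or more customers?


ρ = 12.76/21.66 = 0.5891
P(N ≥ n) = ρ^n = 0.5891^8 = 0.014506

Final: 0.014506


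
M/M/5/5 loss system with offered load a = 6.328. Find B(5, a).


B(c,a) = (a^c/c!) / Σ_{k=0}^{c} a^k/k!
a^5/5! = 84.557300
Σ terms (k=0..5): 1.00000 + 6.32800 + 20.02179 + 42.23263 + 66.81203 + 84.55730 = 220.951751
B = 84.557300/220.951751 = 0.382696

Final: 0.382696


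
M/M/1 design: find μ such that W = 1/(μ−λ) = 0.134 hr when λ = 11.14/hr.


W = 1/(μ−λ) ⇒ μ − λ = 1/W = 1/0.134 = 7.4627
μ = λ + 1/W = 11.14 + 7.4627 = 18.6027 per hr

Final: 18.6027 /hr


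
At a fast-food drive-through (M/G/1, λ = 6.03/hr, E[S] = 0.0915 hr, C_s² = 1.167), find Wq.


ρ = λ·E[S] = 6.03·0.0915 = 0.5517
E[S²] = E[S]²(1+C_s²) = 0.0915²·(1+1.167) = 0.018143
Wq = λ·E[S²]/(2(1−ρ)) = 6.03·0.018143/(2·0.4483) = 0.12203 hr

Final: 0.12203 hr


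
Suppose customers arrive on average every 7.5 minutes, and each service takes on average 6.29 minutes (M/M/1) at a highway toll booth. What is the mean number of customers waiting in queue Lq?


λ = 60/7.5 = 8.0000 /hr
μ = 60/6.29 = 9.5390 /hr
ρ = λ/μ = 8.0000/9.5390 = 0.8387
Lq = ρ²/(1−ρ) = 0.7034/0.1613 = 4.3597

Final: 4.3597


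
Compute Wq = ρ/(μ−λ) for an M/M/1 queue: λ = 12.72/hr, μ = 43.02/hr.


ρ = 12.72/43.02 = 0.2957
Wq = ρ/(μ−λ) = 0.2957/(43.02 − 12.72) = 0.2957/30.30 = 0.009758 hr

Final: 0.009758 hr


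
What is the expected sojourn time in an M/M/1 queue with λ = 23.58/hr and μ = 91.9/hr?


W = 1/(μ−λ) = 1/(91.9 − 23.58) = 1/68.32 = 0.01464 hr

Final: 0.01464 hr


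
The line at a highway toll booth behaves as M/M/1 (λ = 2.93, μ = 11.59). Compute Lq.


ρ = 2.93/11.59 = 0.2528
Lq = ρ²/(1−ρ) = 0.06391/0.7472 = 0.08553

Final: 0.08553


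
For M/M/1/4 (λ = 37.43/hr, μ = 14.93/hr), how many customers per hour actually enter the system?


ρ = 2.5070; P_K = (1−ρ)ρ^4/(1−ρ^5) = 0.607254
λ_eff = λ(1 − P_K) = 37.43·(1 − 0.607254) = 37.43·0.392746 = 14.7005 /hr

Final: 14.7005 /hr


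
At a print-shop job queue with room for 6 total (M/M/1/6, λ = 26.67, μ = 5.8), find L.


ρ = 26.67/5.8 = 4.5983
L = ρ[1 − (K+1)ρ^K + Kρ^(K+1)] / [(1−ρ)(1−ρ^(K+1))]
Numerator: 4.5983·(1 − 7·9453.010336 + 6·43467.549253) = 894986.448576
Denominator: (-3.5983)·(-43466.549253) = 156404.634983
L = 894986.448576/156404.634983 = 5.7223

Final: 5.7223


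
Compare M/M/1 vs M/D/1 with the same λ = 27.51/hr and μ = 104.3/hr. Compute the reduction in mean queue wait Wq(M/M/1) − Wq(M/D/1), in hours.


ρ = 27.51/104.3 = 0.2638
Wq(M/M/1) = ρ/(μ−λ) = 0.2638/76.79 = 0.003435 hr
Wq(M/D/1) = ρ/(2(μ−λ)) = 0.001717 hr
Savings = 0.003435 − 0.001717 = 0.001717 hr

Final: 0.001717 hr


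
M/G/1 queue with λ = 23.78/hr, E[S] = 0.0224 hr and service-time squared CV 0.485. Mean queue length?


ρ = λ·E[S] = 23.78·0.0224 = 0.5327
Lq = ρ²(1+C_s²)/(2(1−ρ)) = 0.2837·(1+0.485)/(2·0.4673)
= 0.2837·1.4850/0.9347 = 0.45081

Final: 0.45081


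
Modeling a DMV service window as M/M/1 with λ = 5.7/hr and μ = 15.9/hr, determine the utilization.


ρ = λ/μ = 5.7/15.9 = 0.3585

Final: 0.3585


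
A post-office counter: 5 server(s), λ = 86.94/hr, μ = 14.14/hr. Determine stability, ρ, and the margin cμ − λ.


Total capacity cμ = 5·14.14 = 70.70/hr
ρ = λ/(cμ) = 86.94/70.70 = 1.2297
Stable ⇔ ρ < 1: NO
Spare capacity = cμ − λ = 70.70 − 86.94 = -16.24/hr

Final: ρ = 1.2297; unstable; margin = -16.24/hr


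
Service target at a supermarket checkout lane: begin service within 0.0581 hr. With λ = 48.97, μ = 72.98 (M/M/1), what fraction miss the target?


ρ = 48.97/72.98 = 0.6710
P(Wq > t) = ρ·e^{−(μ−λ)t} = 0.6710·e^{−1.3950}
= 0.6710·0.247838 = 0.166301

Final: 0.166301
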